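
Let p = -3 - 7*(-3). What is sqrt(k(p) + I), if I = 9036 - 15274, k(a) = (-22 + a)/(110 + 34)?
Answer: I*sqrt(224569)/6 ≈ 78.981*I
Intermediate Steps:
p = 18 (p = -3 + 21 = 18)
k(a) = -11/72 + a/144 (k(a) = (-22 + a)/144 = (-22 + a)*(1/144) = -11/72 + a/144)
I = -6238
sqrt(k(p) + I) = sqrt((-11/72 + (1/144)*18) - 6238) = sqrt((-11/72 + 1/8) - 6238) = sqrt(-1/36 - 6238) = sqrt(-224569/36) = I*sqrt(224569)/6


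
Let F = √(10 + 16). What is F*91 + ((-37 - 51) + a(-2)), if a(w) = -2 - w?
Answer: -88 + 91*√26 ≈ 376.01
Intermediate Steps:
F = √26 ≈ 5.0990
F*91 + ((-37 - 51) + a(-2)) = √26*91 + ((-37 - 51) + (-2 - 1*(-2))) = 91*√26 + (-88 + (-2 + 2)) = 91*√26 + (-88 + 0) = 91*√26 - 88 = -88 + 91*√26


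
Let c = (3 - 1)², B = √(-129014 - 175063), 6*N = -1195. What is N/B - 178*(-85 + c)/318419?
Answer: 14418/318419 + 1195*I*√304077/1824462 ≈ 0.04528 + 0.36118*I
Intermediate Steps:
N = -1195/6 (N = (⅙)*(-1195) = -1195/6 ≈ -199.17)
B = I*√304077 (B = √(-304077) = I*√304077 ≈ 551.43*I)
c = 4 (c = 2² = 4)
N/B - 178*(-85 + c)/318419 = -1195*(-I*√304077/304077)/6 - 178*(-85 + 4)/318419 = -(-1195)*I*√304077/1824462 - 178*(-81)*(1/318419) = 1195*I*√304077/1824462 + 14418*(1/318419) = 1195*I*√304077/1824462 + 14418/318419 = 14418/318419 + 1195*I*√304077/1824462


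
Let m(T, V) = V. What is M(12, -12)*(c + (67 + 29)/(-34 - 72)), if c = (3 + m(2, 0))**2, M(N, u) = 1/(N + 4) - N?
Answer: -81939/848 ≈ -96.626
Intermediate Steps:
M(N, u) = 1/(4 + N) - N
c = 9 (c = (3 + 0)**2 = 3**2 = 9)
M(12, -12)*(c + (67 + 29)/(-34 - 72)) = ((1 - 1*12**2 - 4*12)/(4 + 12))*(9 + (67 + 29)/(-34 - 72)) = ((1 - 1*144 - 48)/16)*(9 + 96/(-106)) = ((1 - 144 - 48)/16)*(9 + 96*(-1/106)) = ((1/16)*(-191))*(9 - 48/53) = -191/16*429/53 = -81939/848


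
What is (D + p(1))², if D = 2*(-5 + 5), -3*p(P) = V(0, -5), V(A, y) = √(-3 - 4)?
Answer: -7/9 ≈ -0.77778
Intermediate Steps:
V(A, y) = I*√7 (V(A, y) = √(-7) = I*√7)
p(P) = -I*√7/3
D = 0 (D = 2*0 = 0)
(D + p(1))² = (0 - I*√7/3)² = (-I*√7/3)² = -7/9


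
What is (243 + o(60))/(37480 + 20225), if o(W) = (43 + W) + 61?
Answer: 407/57705 ≈ 0.0070531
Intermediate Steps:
o(W) = 104 + W
(243 + o(60))/(37480 + 20225) = (243 + (104 + 60))/(37480 + 20225) = (243 + 164)/57705 = 407*(1/57705) = 407/57705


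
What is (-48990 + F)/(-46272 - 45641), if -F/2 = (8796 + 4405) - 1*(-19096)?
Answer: 113584/91913 ≈ 1.2358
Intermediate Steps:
F = -64594 (F = -2*((8796 + 4405) - 1*(-19096)) = -2*(13201 + 19096) = -2*32297 = -64594)
(-48990 + F)/(-46272 - 45641) = (-48990 - 64594)/(-46272 - 45641) = -113584/(-91913) = -113584*(-1/91913) = 113584/91913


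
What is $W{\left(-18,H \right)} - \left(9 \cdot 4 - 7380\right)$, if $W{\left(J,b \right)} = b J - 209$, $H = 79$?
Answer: $5713$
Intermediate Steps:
$W{\left(J,b \right)} = -209 + J b$ ($W{\left(J,b \right)} = J b - 209 = -209 + J b$)
$W{\left(-18,H \right)} - \left(9 \cdot 4 - 7380\right) = \left(-209 - 1422\right) - \left(9 \cdot 4 - 7380\right) = \left(-209 - 1422\right) - \left(36 - 7380\right) = -1631 - -7344 = -1631 + 7344 = 5713$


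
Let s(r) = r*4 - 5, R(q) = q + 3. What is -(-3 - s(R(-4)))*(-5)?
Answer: 30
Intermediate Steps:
R(q) = 3 + q
s(r) = -5 + 4*r (s(r) = 4*r - 5 = -5 + 4*r)
-(-3 - s(R(-4)))*(-5) = -(-3 - (-5 + 4*(3 - 4)))*(-5) = -(-3 - (-5 + 4*(-1)))*(-5) = -(-3 - (-5 - 4))*(-5) = -(-3 - 1*(-9))*(-5) = -(-3 + 9)*(-5) = -1*6*(-5) = -6*(-5) = 30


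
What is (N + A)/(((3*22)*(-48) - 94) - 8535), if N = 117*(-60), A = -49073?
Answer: 56093/11797 ≈ 4.7549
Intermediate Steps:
N = -7020
(N + A)/(((3*22)*(-48) - 94) - 8535) = (-7020 - 49073)/(((3*22)*(-48) - 94) - 8535) = -56093/((66*(-48) - 94) - 8535) = -56093/((-3168 - 94) - 8535) = -56093/(-3262 - 8535) = -56093/(-11797) = -56093*(-1/11797) = 56093/11797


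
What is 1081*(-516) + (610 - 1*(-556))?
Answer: -556630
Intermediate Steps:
1081*(-516) + (610 - 1*(-556)) = -557796 + (610 + 556) = -557796 + 1166 = -556630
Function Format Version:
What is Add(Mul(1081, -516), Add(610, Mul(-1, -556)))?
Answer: -556630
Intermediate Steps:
Add(Mul(1081, -516), Add(610, Mul(-1, -556))) = Add(-557796, Add(610, 556)) = Add(-557796, 1166) = -556630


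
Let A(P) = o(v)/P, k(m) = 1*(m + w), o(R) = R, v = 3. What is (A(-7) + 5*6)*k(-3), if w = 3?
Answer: 0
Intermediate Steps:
k(m) = 3 + m (k(m) = 1*(m + 3) = 1*(3 + m) = 3 + m)
A(P) = 3/P
(A(-7) + 5*6)*k(-3) = (3/(-7) + 5*6)*(3 - 3) = (3*(-1/7) + 30)*0 = (-3/7 + 30)*0 = (207/7)*0 = 0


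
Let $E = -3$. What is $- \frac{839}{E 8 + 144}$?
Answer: $- \frac{839}{120} \approx -6.9917$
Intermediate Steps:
$- \frac{839}{E 8 + 144} = - \frac{839}{\left(-3\right) 8 + 144} = - \frac{839}{-24 + 144} = - \frac{839}{120}$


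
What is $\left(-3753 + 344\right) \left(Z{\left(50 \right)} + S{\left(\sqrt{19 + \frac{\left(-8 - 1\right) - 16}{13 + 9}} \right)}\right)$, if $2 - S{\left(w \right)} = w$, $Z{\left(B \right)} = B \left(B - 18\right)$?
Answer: $-5461218 + \frac{3409 \sqrt{8646}}{22} \approx -5.4468 \cdot 10^{6}$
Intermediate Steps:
$Z{\left(B \right)} = B \left(-18 + B\right)$
$S{\left(w \right)} = 2 - w$
$\left(-3753 + 344\right) \left(Z{\left(50 \right)} + S{\left(\sqrt{19 + \frac{\left(-8 - 1\right) - 16}{13 + 9}} \right)}\right) = \left(-3753 + 344\right) \left(50 \left(-18 + 50\right) + \left(2 - \sqrt{19 + \frac{\left(-8 - 1\right) - 16}{13 + 9}}\right)\right) = - 3409 \left(50 \cdot 32 + \left(2 - \sqrt{19 + \frac{-9 - 16}{22}}\right)\right) = - 3409 \left(1600 + \left(2 - \sqrt{19 - \frac{25}{22}}\right)\right) = - 3409 \left(1600 + \left(2 - \sqrt{\frac{393}{22}}\right)\right) = - 3409 \left(1600 + \left(2 - \frac{\sqrt{8646}}{22}\right)\right) = - 3409 \left(1602 - \frac{\sqrt{8646}}{22}\right) = -5461218 + \frac{3409 \sqrt{8646}}{22}$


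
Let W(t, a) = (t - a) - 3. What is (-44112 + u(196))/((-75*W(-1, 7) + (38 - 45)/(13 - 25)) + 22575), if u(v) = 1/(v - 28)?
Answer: -7410815/3931298 ≈ -1.8851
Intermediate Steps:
u(v) = 1/(-28 + v)
W(t, a) = -3 + t - a
(-44112 + u(196))/((-75*W(-1, 7) + (38 - 45)/(13 - 25)) + 22575) = (-44112 + 1/(-28 + 196))/((-75*(-3 - 1 - 1*7) + (38 - 45)/(13 - 25)) + 22575) = (-44112 + 1/168)/((-75*(-3 - 1 - 7) - 7/(-12)) + 22575) = (-44112 + 1/168)/((-75*(-11) - 7*(-1/12)) + 22575) = -7410815/(168*((825 + 7/12) + 22575)) = -7410815/(168*(9907/12 + 22575)) = -7410815/(168*280807/12) = -7410815/168*12/280807 = -7410815/3931298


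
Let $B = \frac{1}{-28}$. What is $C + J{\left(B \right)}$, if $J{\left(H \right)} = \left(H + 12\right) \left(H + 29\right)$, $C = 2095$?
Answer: $\frac{1914165}{784} \approx 2441.5$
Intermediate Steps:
$B = - \frac{1}{28} \approx -0.035714$
$J{\left(H \right)} = \left(12 + H\right) \left(29 + H\right)$
$C + J{\left(B \right)} = 2095 + \left(348 + \left(- \frac{1}{28}\right)^{2} + 41 \left(- \frac{1}{28}\right)\right) = 2095 + \left(348 + \frac{1}{784} - \frac{41}{28}\right) = 2095 + \frac{271685}{784} = \frac{1914165}{784}$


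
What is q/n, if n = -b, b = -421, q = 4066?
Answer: 4066/421 ≈ 9.6580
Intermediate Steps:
n = 421 (n = -1*(-421) = 421)
q/n = 4066/421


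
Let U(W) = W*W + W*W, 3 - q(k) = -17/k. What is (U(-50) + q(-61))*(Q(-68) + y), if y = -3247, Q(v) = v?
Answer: -1011625290/61 ≈ -1.6584e+7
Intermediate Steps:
q(k) = 3 + 17/k (q(k) = 3 - (-17)/k = 3 + 17/k)
U(W) = 2*W**2 (U(W) = W**2 + W**2 = 2*W**2)
(U(-50) + q(-61))*(Q(-68) + y) = (2*(-50)**2 + (3 + 17/(-61)))*(-68 - 3247) = (2*2500 + (3 + 17*(-1/61)))*(-3315) = (5000 + (3 - 17/61))*(-3315) = (5000 + 166/61)*(-3315) = (305166/61)*(-3315) = -1011625290/61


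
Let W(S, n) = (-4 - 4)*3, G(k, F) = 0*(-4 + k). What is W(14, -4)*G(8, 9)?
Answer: 0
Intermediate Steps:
G(k, F) = 0
W(S, n) = -24 (W(S, n) = -8*3 = -24)
W(14, -4)*G(8, 9) = -24*0 = 0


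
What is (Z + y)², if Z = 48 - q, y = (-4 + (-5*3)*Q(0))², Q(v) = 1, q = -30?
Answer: 192721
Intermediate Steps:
y = 361 (y = (-4 - 5*3*1)² = (-4 - 15*1)² = (-4 - 15)² = (-19)² = 361)
Z = 78 (Z = 48 - 1*(-30) = 48 + 30 = 78)
(Z + y)² = (78 + 361)² = 439² = 192721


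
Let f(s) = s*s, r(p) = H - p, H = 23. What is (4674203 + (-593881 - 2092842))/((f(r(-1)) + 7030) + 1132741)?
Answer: 1987480/1140347 ≈ 1.7429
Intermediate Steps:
r(p) = 23 - p
f(s) = s²
(4674203 + (-593881 - 2092842))/((f(r(-1)) + 7030) + 1132741) = (4674203 + (-593881 - 2092842))/(((23 - 1*(-1))² + 7030) + 1132741) = (4674203 - 2686723)/(((23 + 1)² + 7030) + 1132741) = 1987480/((24² + 7030) + 1132741) = 1987480/((576 + 7030) + 1132741) = 1987480/(7606 + 1132741) = 1987480/1140347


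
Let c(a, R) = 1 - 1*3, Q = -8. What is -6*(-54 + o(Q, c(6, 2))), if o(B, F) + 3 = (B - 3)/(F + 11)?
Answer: 1048/3 ≈ 349.33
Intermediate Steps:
c(a, R) = -2 (c(a, R) = 1 - 3 = -2)
o(B, F) = -3 + (-3 + B)/(11 + F) (o(B, F) = -3 + (B - 3)/(F + 11) = -3 + (-3 + B)/(11 + F))
-6*(-54 + o(Q, c(6, 2))) = -6*(-54 + (-36 - 8 - 3*(-2))/(11 - 2)) = -6*(-54 + (-36 - 8 + 6)/9) = -6*(-54 + (⅑)*(-38)) = -6*(-54 - 38/9) = -6*(-524/9) = 1048/3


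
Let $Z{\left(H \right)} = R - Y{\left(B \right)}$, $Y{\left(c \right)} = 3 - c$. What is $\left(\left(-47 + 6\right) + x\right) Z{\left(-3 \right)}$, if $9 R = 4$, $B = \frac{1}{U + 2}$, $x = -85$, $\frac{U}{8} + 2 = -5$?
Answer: $\frac{973}{3} \approx 324.33$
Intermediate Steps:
$U = -56$ ($U = -16 + 8 \left(-5\right) = -16 - 40 = -56$)
$B = - \frac{1}{54}$ ($B = \frac{1}{-56 + 2} = \frac{1}{-54} = - \frac{1}{54} \approx -0.018519$)
$R = \frac{4}{9}$ ($R = \frac{1}{9} \cdot 4 = \frac{4}{9} \approx 0.44444$)
$Z{\left(H \right)} = - \frac{139}{54}$ ($Z{\left(H \right)} = \frac{4}{9} - \left(3 - - \frac{1}{54}\right) = \frac{4}{9} - \left(3 + \frac{1}{54}\right) = \frac{4}{9} - \frac{163}{54} = - \frac{139}{54}$)
$\left(\left(-47 + 6\right) + x\right) Z{\left(-3 \right)} = \left(\left(-47 + 6\right) - 85\right) \left(- \frac{139}{54}\right) = \left(-41 - 85\right) \left(- \frac{139}{54}\right) = \left(-126\right) \left(- \frac{139}{54}\right) = \frac{973}{3}$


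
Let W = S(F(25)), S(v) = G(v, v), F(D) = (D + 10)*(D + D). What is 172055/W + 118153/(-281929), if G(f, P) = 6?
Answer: 48506585177/1691574 ≈ 28675.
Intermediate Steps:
F(D) = 2*D*(10 + D) (F(D) = (10 + D)*(2*D) = 2*D*(10 + D))
S(v) = 6
W = 6
172055/W + 118153/(-281929) = 172055/6 + 118153/(-281929) = 172055*(⅙) + 118153*(-1/281929) = 172055/6 - 118153/281929 = 48506585177/1691574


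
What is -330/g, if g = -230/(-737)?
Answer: -24321/23 ≈ -1057.4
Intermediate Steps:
g = 230/737 (g = -230*(-1/737) = 230/737 ≈ 0.31208)
-330/g = -330/230/737 = -330*737/230 = -24321/23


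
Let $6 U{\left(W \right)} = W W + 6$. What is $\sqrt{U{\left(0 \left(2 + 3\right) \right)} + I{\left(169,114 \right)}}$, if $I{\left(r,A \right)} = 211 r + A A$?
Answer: $4 \sqrt{3041} \approx 220.58$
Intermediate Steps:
$I{\left(r,A \right)} = A^{2} + 211 r$ ($I{\left(r,A \right)} = 211 r + A^{2} = A^{2} + 211 r$)
$U{\left(W \right)} = 1 + \frac{W^{2}}{6}$ ($U{\left(W \right)} = \frac{W W + 6}{6} = \frac{W^{2} + 6}{6} = \frac{6 + W^{2}}{6} = 1 + \frac{W^{2}}{6}$)
$\sqrt{U{\left(0 \left(2 + 3\right) \right)} + I{\left(169,114 \right)}} = \sqrt{\left(1 + \frac{\left(0 \left(2 + 3\right)\right)^{2}}{6}\right) + \left(114^{2} + 211 \cdot 169\right)} = \sqrt{\left(1 + \frac{\left(0 \cdot 5\right)^{2}}{6}\right) + \left(12996 + 35659\right)} = \sqrt{\left(1 + \frac{0^{2}}{6}\right) + 48655} = \sqrt{\left(1 + \frac{1}{6} \cdot 0\right) + 48655} = \sqrt{\left(1 + 0\right) + 48655} = \sqrt{1 + 48655} = \sqrt{48656} = 4 \sqrt{3041}$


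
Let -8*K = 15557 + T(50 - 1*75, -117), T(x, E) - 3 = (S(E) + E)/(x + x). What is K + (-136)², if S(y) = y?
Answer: 3310083/200 ≈ 16550.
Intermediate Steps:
T(x, E) = 3 + E/x (T(x, E) = 3 + (E + E)/(x + x) = 3 + (2*E)/((2*x)) = 3 + (2*E)*(1/(2*x)) = 3 + E/x)
K = -389117/200 (K = -(15557 + (3 - 117/(50 - 1*75)))/8 = -(15557 + (3 - 117/(50 - 75)))/8 = -(15557 + (3 - 117/(-25)))/8 = -(15557 + (3 - 117*(-1/25)))/8 = -(15557 + (3 + 117/25))/8 = -(15557 + 192/25)/8 = -⅛*389117/25 = -389117/200 ≈ -1945.6)
K + (-136)² = -389117/200 + (-136)² = -389117/200 + 18496 = 3310083/200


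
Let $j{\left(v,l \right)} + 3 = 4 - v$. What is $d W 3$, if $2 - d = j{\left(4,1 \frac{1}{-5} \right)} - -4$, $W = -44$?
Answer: $-132$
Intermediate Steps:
$j{\left(v,l \right)} = 1 - v$ ($j{\left(v,l \right)} = -3 - \left(-4 + v\right) = 1 - v$)
$d = 1$ ($d = 2 - \left(\left(1 - 4\right) - -4\right) = 2 - \left(\left(1 - 4\right) + 4\right) = 2 - \left(-3 + 4\right) = 2 - 1 = 1$)
$d W 3 = 1 \left(-44\right) 3 = \left(-44\right) 3 = -132$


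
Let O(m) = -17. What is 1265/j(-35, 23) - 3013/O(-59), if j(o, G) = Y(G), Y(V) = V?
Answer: 3948/17 ≈ 232.24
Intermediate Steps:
j(o, G) = G
1265/j(-35, 23) - 3013/O(-59) = 1265/23 - 3013/(-17) = 1265*(1/23) - 3013*(-1/17) = 55 + 3013/17 = 3948/17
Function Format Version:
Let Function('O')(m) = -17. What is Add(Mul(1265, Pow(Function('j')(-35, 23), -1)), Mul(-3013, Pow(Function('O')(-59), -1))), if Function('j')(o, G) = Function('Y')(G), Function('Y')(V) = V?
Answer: Rational(3948, 17) ≈ 232.24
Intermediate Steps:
Function('j')(o, G) = G
Add(Mul(1265, Pow(Function('j')(-35, 23), -1)), Mul(-3013, Pow(Function('O')(-59), -1))) = Add(Mul(1265, Pow(23, -1)), Mul(-3013, Pow(-17, -1))) = Add(Mul(1265, Rational(1, 23)), Mul(-3013, Rational(-1, 17))) = Add(55, Rational(3013, 17)) = Rational(3948, 17)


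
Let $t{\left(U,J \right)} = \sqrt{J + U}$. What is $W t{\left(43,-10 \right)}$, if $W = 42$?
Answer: $42 \sqrt{33} \approx 241.27$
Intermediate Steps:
$W t{\left(43,-10 \right)} = 42 \sqrt{-10 + 43} = 42 \sqrt{33}$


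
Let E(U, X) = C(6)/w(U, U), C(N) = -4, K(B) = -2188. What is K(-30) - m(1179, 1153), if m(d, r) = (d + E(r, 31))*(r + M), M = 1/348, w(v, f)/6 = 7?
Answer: -9949612369/7308 ≈ -1.3615e+6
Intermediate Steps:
w(v, f) = 42 (w(v, f) = 6*7 = 42)
M = 1/348 ≈ 0.0028736
E(U, X) = -2/21 (E(U, X) = -4/42 = -4*1/42 = -2/21)
m(d, r) = (-2/21 + d)*(1/348 + r) (m(d, r) = (d - 2/21)*(r + 1/348) = (-2/21 + d)*(1/348 + r))
K(-30) - m(1179, 1153) = -2188 - (-1/3654 - 2/21*1153 + (1/348)*1179 + 1179*1153) = -2188 - (-1/3654 - 2306/21 + 393/116 + 1359387) = -2188 - 1*9933622465/7308 = -2188 - 9933622465/7308 = -9949612369/7308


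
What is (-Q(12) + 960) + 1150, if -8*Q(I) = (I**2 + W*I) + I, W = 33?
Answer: 2179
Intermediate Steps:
Q(I) = -17*I/4 - I**2/8 (Q(I) = -((I**2 + 33*I) + I)/8 = -(I**2 + 34*I)/8 = -17*I/4 - I**2/8)
(-Q(12) + 960) + 1150 = (-(-1)*12*(34 + 12)/8 + 960) + 1150 = (-(-1)*12*46/8 + 960) + 1150 = (-1*(-69) + 960) + 1150 = (69 + 960) + 1150 = 1029 + 1150 = 2179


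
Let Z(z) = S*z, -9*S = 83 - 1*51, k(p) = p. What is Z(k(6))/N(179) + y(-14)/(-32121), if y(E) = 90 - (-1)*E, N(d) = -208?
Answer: 41840/417573 ≈ 0.10020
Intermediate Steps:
S = -32/9 (S = -(83 - 1*51)/9 = -(83 - 51)/9 = -1/9*32 = -32/9 ≈ -3.5556)
y(E) = 90 + E
Z(z) = -32*z/9
Z(k(6))/N(179) + y(-14)/(-32121) = -32/9*6/(-208) + (90 - 14)/(-32121) = -64/3*(-1/208) + 76*(-1/32121) = 4/39 - 76/32121 = 41840/417573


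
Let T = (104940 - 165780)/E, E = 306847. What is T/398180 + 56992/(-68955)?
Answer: -348165302236726/421247261925465 ≈ -0.82651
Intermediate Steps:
T = -60840/306847 (T = (104940 - 165780)/306847 = -60840*1/306847 = -60840/306847 ≈ -0.19827)
T/398180 + 56992/(-68955) = -60840/306847/398180 + 56992/(-68955) = -60840/306847*1/398180 + 56992*(-1/68955) = -3042/6109016923 - 56992/68955 = -348165302236726/421247261925465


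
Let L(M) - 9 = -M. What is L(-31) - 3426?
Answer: -3386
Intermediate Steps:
L(M) = 9 - M
L(-31) - 3426 = (9 - 1*(-31)) - 3426 = (9 + 31) - 3426 = 40 - 3426 = -3386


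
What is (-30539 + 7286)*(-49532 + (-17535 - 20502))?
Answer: 2036241957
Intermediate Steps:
(-30539 + 7286)*(-49532 + (-17535 - 20502)) = -23253*(-49532 - 38037) = -23253*(-87569) = 2036241957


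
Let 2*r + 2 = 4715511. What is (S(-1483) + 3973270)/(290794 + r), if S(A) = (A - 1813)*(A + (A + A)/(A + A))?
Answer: 17715884/5297097 ≈ 3.3445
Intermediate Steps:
r = 4715509/2 (r = -1 + (1/2)*4715511 = -1 + 4715511/2 = 4715509/2 ≈ 2.3578e+6)
S(A) = (1 + A)*(-1813 + A) (S(A) = (-1813 + A)*(A + (2*A)/((2*A))) = (-1813 + A)*(A + (2*A)*(1/(2*A))) = (-1813 + A)*(A + 1) = (-1813 + A)*(1 + A) = (1 + A)*(-1813 + A))
(S(-1483) + 3973270)/(290794 + r) = ((-1813 + (-1483)**2 - 1812*(-1483)) + 3973270)/(290794 + 4715509/2) = ((-1813 + 2199289 + 2687196) + 3973270)/(5297097/2) = (4884672 + 3973270)*(2/5297097) = 8857942*(2/5297097) = 17715884/5297097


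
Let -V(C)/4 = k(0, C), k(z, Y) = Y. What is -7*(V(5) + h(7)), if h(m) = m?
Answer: 91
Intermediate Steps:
V(C) = -4*C
-7*(V(5) + h(7)) = -7*(-4*5 + 7) = -7*(-20 + 7) = -7*(-13) = 91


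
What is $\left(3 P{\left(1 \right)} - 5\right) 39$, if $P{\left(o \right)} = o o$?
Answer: $-78$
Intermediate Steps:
$P{\left(o \right)} = o^{2}$
$\left(3 P{\left(1 \right)} - 5\right) 39 = \left(3 \cdot 1^{2} - 5\right) 39 = \left(3 \cdot 1 - 5\right) 39 = \left(3 - 5\right) 39 = \left(-2\right) 39 = -78$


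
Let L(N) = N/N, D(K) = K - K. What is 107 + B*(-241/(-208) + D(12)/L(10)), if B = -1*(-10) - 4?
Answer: 11851/104 ≈ 113.95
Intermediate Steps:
D(K) = 0
L(N) = 1
B = 6 (B = 10 - 4 = 6)
107 + B*(-241/(-208) + D(12)/L(10)) = 107 + 6*(-241/(-208) + 0/1) = 107 + 6*(-241*(-1/208) + 0*1) = 107 + 6*(241/208 + 0) = 107 + 6*(241/208) = 107 + 723/104 = 11851/104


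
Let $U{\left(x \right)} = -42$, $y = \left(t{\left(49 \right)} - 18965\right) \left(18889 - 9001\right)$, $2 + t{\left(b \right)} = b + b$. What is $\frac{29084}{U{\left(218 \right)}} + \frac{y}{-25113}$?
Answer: $\frac{1184305622}{175791} \approx 6737.0$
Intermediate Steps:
$t{\left(b \right)} = -2 + 2 b$ ($t{\left(b \right)} = -2 + \left(b + b\right) = -2 + 2 b$)
$y = -186576672$ ($y = \left(\left(-2 + 2 \cdot 49\right) - 18965\right) \left(18889 - 9001\right) = \left(\left(-2 + 98\right) - 18965\right) 9888 = \left(96 - 18965\right) 9888 = \left(-18869\right) 9888 = -186576672$)
$\frac{29084}{U{\left(218 \right)}} + \frac{y}{-25113} = \frac{29084}{-42} - \frac{186576672}{-25113} = 29084 \left(- \frac{1}{42}\right) - - \frac{62192224}{8371} = - \frac{14542}{21} + \frac{62192224}{8371} = \frac{1184305622}{175791}$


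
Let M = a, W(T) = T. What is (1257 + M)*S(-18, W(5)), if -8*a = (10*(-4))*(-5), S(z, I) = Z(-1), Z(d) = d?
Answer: -1232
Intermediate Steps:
S(z, I) = -1
a = -25 (a = -10*(-4)*(-5)/8 = -(-5)*(-5) = -⅛*200 = -25)
M = -25
(1257 + M)*S(-18, W(5)) = (1257 - 25)*(-1) = 1232*(-1) = -1232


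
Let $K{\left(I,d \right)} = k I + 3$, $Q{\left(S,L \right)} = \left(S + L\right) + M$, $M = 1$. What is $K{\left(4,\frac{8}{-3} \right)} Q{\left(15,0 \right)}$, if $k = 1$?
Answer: $112$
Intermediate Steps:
$Q{\left(S,L \right)} = 1 + L + S$ ($Q{\left(S,L \right)} = \left(S + L\right) + 1 = \left(L + S\right) + 1 = 1 + L + S$)
$K{\left(I,d \right)} = 3 + I$ ($K{\left(I,d \right)} = 1 I + 3 = I + 3 = 3 + I$)
$K{\left(4,\frac{8}{-3} \right)} Q{\left(15,0 \right)} = \left(3 + 4\right) \left(1 + 0 + 15\right) = 7 \cdot 16 = 112$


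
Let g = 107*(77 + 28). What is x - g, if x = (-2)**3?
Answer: -11243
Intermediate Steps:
x = -8
g = 11235 (g = 107*105 = 11235)
x - g = -8 - 1*11235 = -8 - 11235 = -11243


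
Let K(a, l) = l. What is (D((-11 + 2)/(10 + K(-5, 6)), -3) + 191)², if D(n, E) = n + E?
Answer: 8994001/256 ≈ 35133.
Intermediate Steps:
D(n, E) = E + n
(D((-11 + 2)/(10 + K(-5, 6)), -3) + 191)² = ((-3 + (-11 + 2)/(10 + 6)) + 191)² = ((-3 - 9/16) + 191)² = (-57/16 + 191)² = (2999/16)² = 8994001/256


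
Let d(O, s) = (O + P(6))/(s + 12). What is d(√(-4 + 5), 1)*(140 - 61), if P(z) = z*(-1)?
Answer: -395/13 ≈ -30.385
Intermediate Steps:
P(z) = -z
d(O, s) = (-6 + O)/(12 + s) (d(O, s) = (O - 1*6)/(s + 12) = (O - 6)/(12 + s) = (-6 + O)/(12 + s))
d(√(-4 + 5), 1)*(140 - 61) = ((-6 + √(-4 + 5))/(12 + 1))*(140 - 61) = ((-6 + √1)/13)*79 = ((-6 + 1)/13)*79 = ((1/13)*(-5))*79 = -5/13*79 = -395/13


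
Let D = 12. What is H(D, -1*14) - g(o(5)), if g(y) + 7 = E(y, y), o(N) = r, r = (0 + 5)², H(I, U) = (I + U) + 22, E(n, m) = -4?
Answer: 31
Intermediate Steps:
H(I, U) = 22 + I + U
r = 25 (r = 5² = 25)
o(N) = 25
g(y) = -11 (g(y) = -7 - 4 = -11)
H(D, -1*14) - g(o(5)) = (22 + 12 - 1*14) - 1*(-11) = (22 + 12 - 14) + 11 = 20 + 11 = 31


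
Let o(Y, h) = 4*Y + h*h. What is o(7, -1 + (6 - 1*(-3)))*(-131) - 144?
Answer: -12196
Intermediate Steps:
o(Y, h) = h² + 4*Y (o(Y, h) = 4*Y + h² = h² + 4*Y)
o(7, -1 + (6 - 1*(-3)))*(-131) - 144 = ((-1 + (6 - 1*(-3)))² + 4*7)*(-131) - 144 = ((-1 + (6 + 3))² + 28)*(-131) - 144 = ((-1 + 9)² + 28)*(-131) - 144 = (8² + 28)*(-131) - 144 = (64 + 28)*(-131) - 144 = 92*(-131) - 144 = -12052 - 144 = -12196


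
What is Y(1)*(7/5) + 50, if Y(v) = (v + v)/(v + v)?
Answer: 257/5 ≈ 51.400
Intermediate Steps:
Y(v) = 1 (Y(v) = (2*v)/((2*v)) = (2*v)*(1/(2*v)) = 1)
Y(1)*(7/5) + 50 = 1*(7/5) + 50 = 7/5 + 50 = 257/5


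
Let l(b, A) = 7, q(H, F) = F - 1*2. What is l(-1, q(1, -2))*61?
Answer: 427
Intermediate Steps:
q(H, F) = -2 + F (q(H, F) = F - 2 = -2 + F)
l(-1, q(1, -2))*61 = 7*61 = 427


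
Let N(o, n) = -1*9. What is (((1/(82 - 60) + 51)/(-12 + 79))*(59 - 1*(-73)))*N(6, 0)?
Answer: -60642/67 ≈ -905.10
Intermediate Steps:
N(o, n) = -9
(((1/(82 - 60) + 51)/(-12 + 79))*(59 - 1*(-73)))*N(6, 0) = (((1/(82 - 60) + 51)/(-12 + 79))*(59 - 1*(-73)))*(-9) = (((1/22 + 51)/67)*(59 + 73))*(-9) = (((1/22 + 51)*(1/67))*132)*(-9) = (((1123/22)*(1/67))*132)*(-9) = ((1123/1474)*132)*(-9) = (6738/67)*(-9) = -60642/67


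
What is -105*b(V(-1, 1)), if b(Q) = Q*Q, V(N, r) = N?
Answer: -105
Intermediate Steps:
b(Q) = Q²
-105*b(V(-1, 1)) = -105*(-1)² = -105*1 = -105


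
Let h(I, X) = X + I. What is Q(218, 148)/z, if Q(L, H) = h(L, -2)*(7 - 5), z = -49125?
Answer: -144/16375 ≈ -0.0087939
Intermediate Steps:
h(I, X) = I + X
Q(L, H) = -4 + 2*L (Q(L, H) = (L - 2)*(7 - 5) = (-2 + L)*2 = -4 + 2*L)
Q(218, 148)/z = (-4 + 2*218)/(-49125) = (-4 + 436)*(-1/49125) = 432*(-1/49125) = -144/16375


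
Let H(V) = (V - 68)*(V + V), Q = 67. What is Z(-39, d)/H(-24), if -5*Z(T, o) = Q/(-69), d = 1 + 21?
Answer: 67/1523520 ≈ 4.3977e-5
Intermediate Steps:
d = 22
Z(T, o) = 67/345 (Z(T, o) = -67/(5*(-69)) = -67*(-1)/(5*69) = -1/5*(-67/69) = 67/345)
H(V) = 2*V*(-68 + V) (H(V) = (-68 + V)*(2*V) = 2*V*(-68 + V))
Z(-39, d)/H(-24) = 67/(345*((2*(-24)*(-68 - 24)))) = 67/(345*((2*(-24)*(-92)))) = (67/345)/4416 = (67/345)*(1/4416) = 67/1523520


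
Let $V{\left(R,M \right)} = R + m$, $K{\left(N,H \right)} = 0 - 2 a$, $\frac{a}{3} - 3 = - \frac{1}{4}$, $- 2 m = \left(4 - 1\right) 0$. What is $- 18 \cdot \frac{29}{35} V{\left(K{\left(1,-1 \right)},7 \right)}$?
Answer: $\frac{8613}{35} \approx 246.09$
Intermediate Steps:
$m = 0$ ($m = - \frac{\left(4 - 1\right) 0}{2} = - \frac{3 \cdot 0}{2} = \left(- \frac{1}{2}\right) 0 = 0$)
$a = \frac{33}{4}$ ($a = 9 + 3 \left(- \frac{1}{4}\right) = 9 - \frac{3}{4} = \frac{33}{4} \approx 8.25$)
$K{\left(N,H \right)} = - \frac{33}{2}$ ($K{\left(N,H \right)} = 0 - \frac{33}{2} = - \frac{33}{2}$)
$V{\left(R,M \right)} = R$ ($V{\left(R,M \right)} = R + 0 = R$)
$- 18 \cdot \frac{29}{35} V{\left(K{\left(1,-1 \right)},7 \right)} = - 18 \cdot \frac{29}{35} \left(- \frac{33}{2}\right) = - 18 \cdot 29 \cdot \frac{1}{35} \left(- \frac{33}{2}\right) = \left(-18\right) \frac{29}{35} \left(- \frac{33}{2}\right) = \left(- \frac{522}{35}\right) \left(- \frac{33}{2}\right) = \frac{8613}{35}$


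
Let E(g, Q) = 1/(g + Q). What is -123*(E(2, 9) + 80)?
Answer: -108363/11 ≈ -9851.2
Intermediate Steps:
E(g, Q) = 1/(Q + g)
-123*(E(2, 9) + 80) = -123*(1/(9 + 2) + 80) = -123*(1/11 + 80) = -123*881/11 = -108363/11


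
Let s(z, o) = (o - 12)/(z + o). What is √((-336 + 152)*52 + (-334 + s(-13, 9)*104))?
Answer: 4*I*√614 ≈ 99.116*I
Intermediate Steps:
s(z, o) = (-12 + o)/(o + z)
√((-336 + 152)*52 + (-334 + s(-13, 9)*104)) = √((-336 + 152)*52 + (-334 + ((-12 + 9)/(9 - 13))*104)) = √(-184*52 + (-334 + (-3/(-4))*104)) = √(-9568 + (-334 - ¼*(-3)*104)) = √(-9568 + (-334 + (¾)*104)) = √(-9568 + (-334 + 78)) = √(-9568 - 256) = √(-9824) = 4*I*√614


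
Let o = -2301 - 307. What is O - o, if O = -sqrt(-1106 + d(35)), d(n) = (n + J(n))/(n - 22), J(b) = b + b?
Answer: 2608 - I*sqrt(185549)/13 ≈ 2608.0 - 33.135*I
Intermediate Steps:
J(b) = 2*b
d(n) = 3*n/(-22 + n) (d(n) = (n + 2*n)/(n - 22) = (3*n)/(-22 + n) = 3*n/(-22 + n))
o = -2608
O = -I*sqrt(185549)/13 (O = -sqrt(-1106 + 3*35/(-22 + 35)) = -sqrt(-1106 + 3*35/13) = -sqrt(-1106 + 3*35*(1/13)) = -sqrt(-1106 + 105/13) = -sqrt(-14273/13) = -I*sqrt(185549)/13 ≈ -33.135*I)
O - o = -I*sqrt(185549)/13 - 1*(-2608) = -I*sqrt(185549)/13 + 2608 = 2608 - I*sqrt(185549)/13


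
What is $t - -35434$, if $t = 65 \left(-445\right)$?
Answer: $6509$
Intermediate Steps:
$t = -28925$
$t - -35434 = -28925 - -35434 = -28925 + 35434 = 6509$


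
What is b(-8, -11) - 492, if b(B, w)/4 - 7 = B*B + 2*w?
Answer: -296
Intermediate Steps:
b(B, w) = 28 + 4*B**2 + 8*w (b(B, w) = 28 + 4*(B*B + 2*w) = 28 + 4*(B**2 + 2*w) = 28 + (4*B**2 + 8*w) = 28 + 4*B**2 + 8*w)
b(-8, -11) - 492 = (28 + 4*(-8)**2 + 8*(-11)) - 492 = (28 + 4*64 - 88) - 492 = (28 + 256 - 88) - 492 = 196 - 492 = -296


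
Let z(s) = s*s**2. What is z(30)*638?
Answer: 17226000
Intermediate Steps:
z(s) = s**3
z(30)*638 = 30**3*638 = 27000*638 = 17226000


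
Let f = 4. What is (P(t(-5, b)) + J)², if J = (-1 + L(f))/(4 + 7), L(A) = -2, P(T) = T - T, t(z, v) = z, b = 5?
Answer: 9/121 ≈ 0.074380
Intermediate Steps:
P(T) = 0
J = -3/11 (J = (-1 - 2)/(4 + 7) = -3/11 ≈ -0.27273)
(P(t(-5, b)) + J)² = (0 - 3/11)² = (-3/11)² = 9/121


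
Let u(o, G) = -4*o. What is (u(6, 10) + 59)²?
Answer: 1225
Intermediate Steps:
(u(6, 10) + 59)² = (-4*6 + 59)² = (-24 + 59)² = 35² = 1225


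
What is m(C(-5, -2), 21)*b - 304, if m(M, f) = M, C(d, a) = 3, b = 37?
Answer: -193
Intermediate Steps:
m(C(-5, -2), 21)*b - 304 = 3*37 - 304 = 111 - 304 = -193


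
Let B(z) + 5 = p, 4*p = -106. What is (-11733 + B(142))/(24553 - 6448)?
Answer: -7843/12070 ≈ -0.64979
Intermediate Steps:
p = -53/2 (p = (¼)*(-106) = -53/2 ≈ -26.500)
B(z) = -63/2 (B(z) = -5 - 53/2 = -63/2)
(-11733 + B(142))/(24553 - 6448) = (-11733 - 63/2)/(24553 - 6448) = -23529/2/18105 = -23529/2*1/18105 = -7843/12070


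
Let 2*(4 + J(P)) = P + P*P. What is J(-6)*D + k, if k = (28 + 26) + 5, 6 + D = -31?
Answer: -348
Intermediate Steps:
D = -37 (D = -6 - 31 = -37)
J(P) = -4 + P/2 + P**2/2 (J(P) = -4 + (P + P*P)/2 = -4 + (P + P**2)/2 = -4 + (P/2 + P**2/2) = -4 + P/2 + P**2/2)
k = 59 (k = 54 + 5 = 59)
J(-6)*D + k = (-4 + (1/2)*(-6) + (1/2)*(-6)**2)*(-37) + 59 = (-4 - 3 + (1/2)*36)*(-37) + 59 = (-4 - 3 + 18)*(-37) + 59 = 11*(-37) + 59 = -407 + 59 = -348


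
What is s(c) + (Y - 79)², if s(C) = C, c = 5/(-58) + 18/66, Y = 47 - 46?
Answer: 3881711/638 ≈ 6084.2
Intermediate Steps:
Y = 1
c = 119/638 (c = 5*(-1/58) + 18*(1/66) = -5/58 + 3/11 = 119/638 ≈ 0.18652)
s(c) + (Y - 79)² = 119/638 + (1 - 79)² = 119/638 + (-78)² = 119/638 + 6084 = 3881711/638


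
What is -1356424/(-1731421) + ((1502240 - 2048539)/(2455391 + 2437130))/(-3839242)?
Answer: 25478488960363003647/32522271204678865522 ≈ 0.78342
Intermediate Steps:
-1356424/(-1731421) + ((1502240 - 2048539)/(2455391 + 2437130))/(-3839242) = -1356424*(-1/1731421) - 546299/4892521*(-1/3839242) = 1356424/1731421 - 546299*1/4892521*(-1/3839242) = 1356424/1731421 - 546299/4892521*(-1/3839242) = 1356424/1731421 + 546299/18783572109082 = 25478488960363003647/32522271204678865522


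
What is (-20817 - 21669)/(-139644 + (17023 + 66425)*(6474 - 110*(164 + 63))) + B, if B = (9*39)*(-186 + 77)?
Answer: -9842726190197/257265642 ≈ -38259.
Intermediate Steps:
B = -38259 (B = 351*(-109) = -38259)
(-20817 - 21669)/(-139644 + (17023 + 66425)*(6474 - 110*(164 + 63))) + B = (-20817 - 21669)/(-139644 + (17023 + 66425)*(6474 - 110*(164 + 63))) - 38259 = -42486/(-139644 + 83448*(6474 - 110*227)) - 38259 = -42486/(-139644 + 83448*(6474 - 24970)) - 38259 = -42486/(-139644 + 83448*(-18496)) - 38259 = -42486/(-139644 - 1543454208) - 38259 = -42486/(-1543593852) - 38259 = -42486*(-1/1543593852) - 38259 = 7081/257265642 - 38259 = -9842726190197/257265642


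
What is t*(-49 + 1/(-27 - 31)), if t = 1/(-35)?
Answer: 2843/2030 ≈ 1.4005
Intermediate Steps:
t = -1/35 (t = 1*(-1/35) = -1/35 ≈ -0.028571)
t*(-49 + 1/(-27 - 31)) = -(-49 + 1/(-27 - 31))/35 = -(-49 + 1/(-58))/35 = -(-49 - 1/58)/35 = -1/35*(-2843/58) = 2843/2030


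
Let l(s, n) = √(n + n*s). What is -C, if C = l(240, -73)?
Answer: -I*√17593 ≈ -132.64*I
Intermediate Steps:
C = I*√17593 (C = √(-73*(1 + 240)) = √(-73*241) = √(-17593) = I*√17593 ≈ 132.64*I)
-C = -I*√17593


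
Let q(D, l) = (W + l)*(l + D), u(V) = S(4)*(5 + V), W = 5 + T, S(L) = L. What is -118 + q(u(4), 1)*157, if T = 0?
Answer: 34736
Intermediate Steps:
W = 5 (W = 5 + 0 = 5)
u(V) = 20 + 4*V (u(V) = 4*(5 + V) = 20 + 4*V)
q(D, l) = (5 + l)*(D + l) (q(D, l) = (5 + l)*(l + D) = (5 + l)*(D + l))
-118 + q(u(4), 1)*157 = -118 + (1² + 5*(20 + 4*4) + 5*1 + (20 + 4*4)*1)*157 = -118 + (1 + 5*(20 + 16) + 5 + (20 + 16)*1)*157 = -118 + (1 + 5*36 + 5 + 36*1)*157 = -118 + (1 + 180 + 5 + 36)*157 = -118 + 222*157 = -118 + 34854 = 34736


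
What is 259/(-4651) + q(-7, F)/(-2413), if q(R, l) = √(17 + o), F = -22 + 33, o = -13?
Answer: -634269/11222863 ≈ -0.056516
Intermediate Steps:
F = 11
q(R, l) = 2 (q(R, l) = √(17 - 13) = √4 = 2)
259/(-4651) + q(-7, F)/(-2413) = 259/(-4651) + 2/(-2413) = 259*(-1/4651) + 2*(-1/2413) = -259/4651 - 2/2413 = -634269/11222863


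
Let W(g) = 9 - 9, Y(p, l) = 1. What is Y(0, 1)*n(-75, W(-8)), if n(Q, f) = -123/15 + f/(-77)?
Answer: -41/5 ≈ -8.2000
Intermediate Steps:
W(g) = 0
n(Q, f) = -41/5 - f/77 (n(Q, f) = -123*1/15 + f*(-1/77) = -41/5 - f/77)
Y(0, 1)*n(-75, W(-8)) = 1*(-41/5 - 1/77*0) = 1*(-41/5 + 0) = 1*(-41/5) = -41/5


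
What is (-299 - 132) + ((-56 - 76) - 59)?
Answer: -622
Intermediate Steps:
(-299 - 132) + ((-56 - 76) - 59) = -431 + (-132 - 59) = -431 - 191 = -622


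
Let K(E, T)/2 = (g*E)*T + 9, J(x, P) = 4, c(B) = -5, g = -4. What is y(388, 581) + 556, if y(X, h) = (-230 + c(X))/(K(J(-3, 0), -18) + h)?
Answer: 2779/5 ≈ 555.80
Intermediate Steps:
K(E, T) = 18 - 8*E*T (K(E, T) = 2*((-4*E)*T + 9) = 2*(-4*E*T + 9) = 2*(9 - 4*E*T) = 18 - 8*E*T)
y(X, h) = -235/(594 + h) (y(X, h) = (-230 - 5)/((18 - 8*4*(-18)) + h) = -235/((18 + 576) + h) = -235/(594 + h))
y(388, 581) + 556 = -235/(594 + 581) + 556 = -235/1175 + 556 = -235*1/1175 + 556 = -⅕ + 556 = 2779/5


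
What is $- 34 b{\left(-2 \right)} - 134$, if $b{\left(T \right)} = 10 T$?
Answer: $546$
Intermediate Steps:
$- 34 b{\left(-2 \right)} - 134 = - 34 \cdot 10 \left(-2\right) - 134 = \left(-34\right) \left(-20\right) - 134 = 680 - 134 = 546$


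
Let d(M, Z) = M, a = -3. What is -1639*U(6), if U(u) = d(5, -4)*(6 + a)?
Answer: -24585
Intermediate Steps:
U(u) = 15 (U(u) = 5*(6 - 3) = 5*3 = 15)
-1639*U(6) = -1639*15 = -24585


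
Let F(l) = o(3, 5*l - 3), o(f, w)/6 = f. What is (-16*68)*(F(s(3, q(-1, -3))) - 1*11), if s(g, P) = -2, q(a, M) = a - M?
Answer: -7616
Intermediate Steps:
o(f, w) = 6*f
F(l) = 18 (F(l) = 6*3 = 18)
(-16*68)*(F(s(3, q(-1, -3))) - 1*11) = (-16*68)*(18 - 1*11) = -1088*(18 - 11) = -1088*7 = -7616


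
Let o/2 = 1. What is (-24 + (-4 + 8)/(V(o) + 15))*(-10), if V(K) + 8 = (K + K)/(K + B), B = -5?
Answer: 3960/17 ≈ 232.94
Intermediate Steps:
o = 2 (o = 2*1 = 2)
V(K) = -8 + 2*K/(-5 + K) (V(K) = -8 + (K + K)/(K - 5) = -8 + (2*K)/(-5 + K) = -8 + 2*K/(-5 + K))
(-24 + (-4 + 8)/(V(o) + 15))*(-10) = (-24 + (-4 + 8)/(2*(20 - 3*2)/(-5 + 2) + 15))*(-10) = (-24 + 4/(2*(20 - 6)/(-3) + 15))*(-10) = (-24 + 4/(2*(-⅓)*14 + 15))*(-10) = (-24 + 4/(-28/3 + 15))*(-10) = (-24 + 4/(17/3))*(-10) = (-24 + 4*(3/17))*(-10) = (-24 + 12/17)*(-10) = -396/17*(-10) = 3960/17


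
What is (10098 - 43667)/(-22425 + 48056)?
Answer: -33569/25631 ≈ -1.3097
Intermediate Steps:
(10098 - 43667)/(-22425 + 48056) = -33569/25631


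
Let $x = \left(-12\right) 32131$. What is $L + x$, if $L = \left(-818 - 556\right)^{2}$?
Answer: $1502304$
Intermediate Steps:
$x = -385572$
$L = 1887876$ ($L = \left(-1374\right)^{2} = 1887876$)
$L + x = 1887876 - 385572 = 1502304$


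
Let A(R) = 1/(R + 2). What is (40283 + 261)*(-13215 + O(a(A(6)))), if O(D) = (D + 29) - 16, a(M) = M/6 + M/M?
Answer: -1605661498/3 ≈ -5.3522e+8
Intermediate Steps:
A(R) = 1/(2 + R)
a(M) = 1 + M/6 (a(M) = M*(1/6) + 1 = M/6 + 1 = 1 + M/6)
O(D) = 13 + D (O(D) = (29 + D) - 16 = 13 + D)
(40283 + 261)*(-13215 + O(a(A(6)))) = (40283 + 261)*(-13215 + (13 + (1 + 1/(6*(2 + 6))))) = 40544*(-13215 + (13 + (1 + (1/6)/8))) = 40544*(-13215 + (13 + (1 + (1/6)*(1/8)))) = 40544*(-13215 + (13 + (1 + 1/48))) = 40544*(-13215 + (13 + 49/48)) = 40544*(-13215 + 673/48) = 40544*(-633647/48) = -1605661498/3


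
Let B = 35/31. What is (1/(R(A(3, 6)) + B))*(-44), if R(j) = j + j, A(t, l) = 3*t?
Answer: -1364/593 ≈ -2.3002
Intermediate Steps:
R(j) = 2*j
B = 35/31 (B = 35*(1/31) = 35/31 ≈ 1.1290)
(1/(R(A(3, 6)) + B))*(-44) = (1/(2*(3*3) + 35/31))*(-44) = (1/(2*9 + 35/31))*(-44) = (1/(18 + 35/31))*(-44) = (1/(593/31))*(-44) = ((31/593)*1)*(-44) = (31/593)*(-44) = -1364/593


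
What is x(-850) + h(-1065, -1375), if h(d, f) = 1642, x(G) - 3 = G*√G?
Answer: 1645 - 4250*I*√34 ≈ 1645.0 - 24782.0*I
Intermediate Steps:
x(G) = 3 + G^(3/2) (x(G) = 3 + G*√G = 3 + G^(3/2))
x(-850) + h(-1065, -1375) = (3 + (-850)^(3/2)) + 1642 = (3 - 4250*I*√34) + 1642 = 1645 - 4250*I*√34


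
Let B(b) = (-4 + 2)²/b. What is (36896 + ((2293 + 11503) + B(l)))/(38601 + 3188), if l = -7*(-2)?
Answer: 354846/292523 ≈ 1.2131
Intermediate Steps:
l = 14
B(b) = 4/b (B(b) = (-2)²/b = 4/b)
(36896 + ((2293 + 11503) + B(l)))/(38601 + 3188) = (36896 + ((2293 + 11503) + 4/14))/(38601 + 3188) = (36896 + (13796 + 4*(1/14)))/41789 = (36896 + (13796 + 2/7))*(1/41789) = (36896 + 96574/7)*(1/41789) = (354846/7)*(1/41789) = 354846/292523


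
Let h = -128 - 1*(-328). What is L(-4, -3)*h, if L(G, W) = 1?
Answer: 200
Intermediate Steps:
h = 200 (h = -128 + 328 = 200)
L(-4, -3)*h = 1*200 = 200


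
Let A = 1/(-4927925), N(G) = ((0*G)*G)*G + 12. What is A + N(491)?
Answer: 59135099/4927925 ≈ 12.000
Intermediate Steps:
N(G) = 12 (N(G) = (0*G)*G + 12 = 0*G + 12 = 0 + 12 = 12)
A = -1/4927925 ≈ -2.0293e-7
A + N(491) = -1/4927925 + 12 = 59135099/4927925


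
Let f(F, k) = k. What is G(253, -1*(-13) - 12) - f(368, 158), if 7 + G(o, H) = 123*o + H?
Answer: 30955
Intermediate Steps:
G(o, H) = -7 + H + 123*o (G(o, H) = -7 + (123*o + H) = -7 + (H + 123*o) = -7 + H + 123*o)
G(253, -1*(-13) - 12) - f(368, 158) = (-7 + (-1*(-13) - 12) + 123*253) - 1*158 = (-7 + (13 - 12) + 31119) - 158 = (-7 + 1 + 31119) - 158 = 31113 - 158 = 30955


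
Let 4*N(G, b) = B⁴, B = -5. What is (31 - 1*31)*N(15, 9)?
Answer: 0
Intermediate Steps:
N(G, b) = 625/4 (N(G, b) = (¼)*(-5)⁴ = (¼)*625 = 625/4)
(31 - 1*31)*N(15, 9) = (31 - 1*31)*(625/4) = (31 - 31)*(625/4) = 0*(625/4) = 0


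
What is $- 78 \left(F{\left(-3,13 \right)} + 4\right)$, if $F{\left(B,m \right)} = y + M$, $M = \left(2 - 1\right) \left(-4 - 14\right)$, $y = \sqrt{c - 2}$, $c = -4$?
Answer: $1092 - 78 i \sqrt{6} \approx 1092.0 - 191.06 i$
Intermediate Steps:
$y = i \sqrt{6}$ ($y = \sqrt{-4 - 2} = \sqrt{-6} = i \sqrt{6} \approx 2.4495 i$)
$M = -18$ ($M = 1 \left(-4 - 14\right) = 1 \left(-18\right) = -18$)
$F{\left(B,m \right)} = -18 + i \sqrt{6}$ ($F{\left(B,m \right)} = i \sqrt{6} - 18 = -18 + i \sqrt{6}$)
$- 78 \left(F{\left(-3,13 \right)} + 4\right) = - 78 \left(\left(-18 + i \sqrt{6}\right) + 4\right) = - 78 \left(-14 + i \sqrt{6}\right) = 1092 - 78 i \sqrt{6}$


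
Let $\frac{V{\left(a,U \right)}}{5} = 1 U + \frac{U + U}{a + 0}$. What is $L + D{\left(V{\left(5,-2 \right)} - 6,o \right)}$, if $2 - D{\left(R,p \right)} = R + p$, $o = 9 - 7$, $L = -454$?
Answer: $-434$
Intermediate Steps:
$V{\left(a,U \right)} = 5 U + \frac{10 U}{a}$ ($V{\left(a,U \right)} = 5 \left(1 U + \frac{U + U}{a + 0}\right) = 5 \left(U + \frac{2 U}{a}\right) = 5 U + \frac{10 U}{a}$)
$o = 2$
$D{\left(R,p \right)} = 2 - R - p$ ($D{\left(R,p \right)} = 2 - \left(R + p\right) = 2 - R - p$)
$L + D{\left(V{\left(5,-2 \right)} - 6,o \right)} = -454 - \left(-6 + 5 \left(-2\right) \frac{1}{5} \left(2 + 5\right)\right) = -454 - \left(-6 + 5 \left(-2\right) \frac{1}{5} \cdot 7\right) = -454 - -20 = -454 + \left(2 + 20 - 2\right) = -454 + 20 = -434$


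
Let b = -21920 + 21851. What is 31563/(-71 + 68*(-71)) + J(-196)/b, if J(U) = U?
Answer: -17647/4899 ≈ -3.6022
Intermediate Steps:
b = -69
31563/(-71 + 68*(-71)) + J(-196)/b = 31563/(-71 + 68*(-71)) - 196/(-69) = 31563/(-71 - 4828) - 196*(-1/69) = 31563/(-4899) + 196/69 = 31563*(-1/4899) + 196/69 = -10521/1633 + 196/69 = -17647/4899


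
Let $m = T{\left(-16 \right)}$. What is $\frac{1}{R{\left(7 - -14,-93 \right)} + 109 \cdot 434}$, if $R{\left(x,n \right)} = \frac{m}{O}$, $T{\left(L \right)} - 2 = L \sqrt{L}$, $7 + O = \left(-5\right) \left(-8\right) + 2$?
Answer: $\frac{362187}{17133638944} + \frac{7 i}{8566819472} \approx 2.1139 \cdot 10^{-5} + 8.1711 \cdot 10^{-10} i$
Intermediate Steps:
$O = 35$ ($O = -7 + \left(\left(-5\right) \left(-8\right) + 2\right) = -7 + \left(40 + 2\right) = -7 + 42 = 35$)
$T{\left(L \right)} = 2 + L^{\frac{3}{2}}$ ($T{\left(L \right)} = 2 + L \sqrt{L} = 2 + L^{\frac{3}{2}}$)
$m = 2 - 64 i$ ($m = 2 + \left(-16\right)^{\frac{3}{2}} = 2 - 64 i \approx 2.0 - 64.0 i$)
$R{\left(x,n \right)} = \frac{2}{35} - \frac{64 i}{35}$ ($R{\left(x,n \right)} = \frac{2 - 64 i}{35} = \left(2 - 64 i\right) \frac{1}{35} = \frac{2}{35} - \frac{64 i}{35}$)
$\frac{1}{R{\left(7 - -14,-93 \right)} + 109 \cdot 434} = \frac{1}{\left(\frac{2}{35} - \frac{64 i}{35}\right) + 109 \cdot 434} = \frac{1}{\left(\frac{2}{35} - \frac{64 i}{35}\right) + 47306} = \frac{1}{\frac{1655712}{35} - \frac{64 i}{35}} = \frac{245 \left(\frac{1655712}{35} + \frac{64 i}{35}\right)}{548276446208}$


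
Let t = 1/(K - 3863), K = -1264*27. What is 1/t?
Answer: -37991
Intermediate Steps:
K = -34128
t = -1/37991 (t = 1/(-34128 - 3863) = 1/(-37991) = -1/37991 ≈ -2.6322e-5)
1/t = 1/(-1/37991) = -37991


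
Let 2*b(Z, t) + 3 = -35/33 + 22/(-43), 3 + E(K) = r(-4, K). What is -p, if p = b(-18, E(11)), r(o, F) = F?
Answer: 3244/1419 ≈ 2.2861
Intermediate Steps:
E(K) = -3 + K
b(Z, t) = -3244/1419 (b(Z, t) = -3/2 + (-35/33 + 22/(-43))/2 = -3/2 + (-35*1/33 + 22*(-1/43))/2 = -3/2 + (-35/33 - 22/43)/2 = -3/2 + (1/2)*(-2231/1419) = -3/2 - 2231/2838 = -3244/1419)
p = -3244/1419 ≈ -2.2861
-p = -1*(-3244/1419) = 3244/1419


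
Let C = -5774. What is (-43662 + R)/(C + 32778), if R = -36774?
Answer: -20109/6751 ≈ -2.9787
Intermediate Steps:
(-43662 + R)/(C + 32778) = (-43662 - 36774)/(-5774 + 32778) = -80436/27004 = -80436*1/27004 = -20109/6751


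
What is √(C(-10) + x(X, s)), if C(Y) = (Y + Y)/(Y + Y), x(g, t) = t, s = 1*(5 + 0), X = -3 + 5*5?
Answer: √6 ≈ 2.4495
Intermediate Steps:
X = 22 (X = -3 + 25 = 22)
s = 5 (s = 1*5 = 5)
C(Y) = 1 (C(Y) = (2*Y)/((2*Y)) = (2*Y)*(1/(2*Y)) = 1)
√(C(-10) + x(X, s)) = √(1 + 5) = √6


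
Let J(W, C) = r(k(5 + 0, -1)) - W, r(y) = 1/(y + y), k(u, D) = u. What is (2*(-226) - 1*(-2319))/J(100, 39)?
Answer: -18670/999 ≈ -18.689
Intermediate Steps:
r(y) = 1/(2*y)
J(W, C) = 1/10 - W (J(W, C) = 1/(2*(5 + 0)) - W = (1/2)/5 - W = (1/2)*(1/5) - W = 1/10 - W)
(2*(-226) - 1*(-2319))/J(100, 39) = (2*(-226) - 1*(-2319))/(1/10 - 1*100) = (-452 + 2319)/(1/10 - 100) = 1867/(-999/10) = 1867*(-10/999) = -18670/999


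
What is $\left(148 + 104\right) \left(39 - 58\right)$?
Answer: $-4788$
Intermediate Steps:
$\left(148 + 104\right) \left(39 - 58\right) = 252 \left(39 - 58\right) = 252 \left(-19\right) = -4788$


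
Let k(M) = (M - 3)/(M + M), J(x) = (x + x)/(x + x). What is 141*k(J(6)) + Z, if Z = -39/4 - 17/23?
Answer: -13937/92 ≈ -151.49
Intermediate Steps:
J(x) = 1 (J(x) = (2*x)/((2*x)) = (2*x)*(1/(2*x)) = 1)
Z = -965/92 (Z = -39*1/4 - 17*1/23 = -39/4 - 17/23 = -965/92 ≈ -10.489)
k(M) = (-3 + M)/(2*M) (k(M) = (-3 + M)/((2*M)) = (-3 + M)*(1/(2*M)) = (-3 + M)/(2*M))
141*k(J(6)) + Z = 141*((1/2)*(-3 + 1)/1) - 965/92 = 141*((1/2)*1*(-2)) - 965/92 = 141*(-1) - 965/92 = -141 - 965/92 = -13937/92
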